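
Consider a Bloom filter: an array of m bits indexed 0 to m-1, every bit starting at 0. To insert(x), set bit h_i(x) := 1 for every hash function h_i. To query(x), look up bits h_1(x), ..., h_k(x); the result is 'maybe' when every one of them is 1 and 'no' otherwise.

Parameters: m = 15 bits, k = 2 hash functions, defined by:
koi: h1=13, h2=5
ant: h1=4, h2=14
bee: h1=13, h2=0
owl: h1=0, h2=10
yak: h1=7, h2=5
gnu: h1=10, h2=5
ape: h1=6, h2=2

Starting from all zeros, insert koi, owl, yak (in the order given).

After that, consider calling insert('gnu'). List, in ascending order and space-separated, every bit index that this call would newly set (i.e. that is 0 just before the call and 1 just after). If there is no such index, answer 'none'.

Start: bits=000000000000000
After insert 'koi': sets bits 5 13 -> bits=000001000000010
After insert 'owl': sets bits 0 10 -> bits=100001000010010
After insert 'yak': sets bits 5 7 -> bits=100001010010010
insert 'gnu' would touch bits 5 10; currently bit5=1, bit10=1
Bits that are 0 among those (would change 0->1): none

Answer: none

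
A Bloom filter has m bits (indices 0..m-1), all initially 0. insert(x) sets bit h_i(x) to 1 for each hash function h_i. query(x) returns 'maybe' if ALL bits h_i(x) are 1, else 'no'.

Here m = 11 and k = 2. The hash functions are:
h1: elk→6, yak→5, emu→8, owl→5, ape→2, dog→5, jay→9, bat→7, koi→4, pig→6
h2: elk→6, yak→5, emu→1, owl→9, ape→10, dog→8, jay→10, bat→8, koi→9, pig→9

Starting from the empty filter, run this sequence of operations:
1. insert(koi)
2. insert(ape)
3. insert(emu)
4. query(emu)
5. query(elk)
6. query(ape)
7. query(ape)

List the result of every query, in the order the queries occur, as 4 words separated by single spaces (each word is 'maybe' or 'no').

Answer: maybe no maybe maybe

Derivation:
Start: bits=00000000000
Op 1: insert koi -> sets bits 4 9 -> bits=00001000010
Op 2: insert ape -> sets bits 2 10 -> bits=00101000011
Op 3: insert emu -> sets bits 1 8 -> bits=01101000111
Op 4: query emu -> checks bit1=1, bit8=1 (all 1) -> maybe
Op 5: query elk -> checks bit6=0 (has a 0) -> no
Op 6: query ape -> checks bit2=1, bit10=1 (all 1) -> maybe
Op 7: query ape -> checks bit2=1, bit10=1 (all 1) -> maybe
Query results in order: maybe no maybe maybe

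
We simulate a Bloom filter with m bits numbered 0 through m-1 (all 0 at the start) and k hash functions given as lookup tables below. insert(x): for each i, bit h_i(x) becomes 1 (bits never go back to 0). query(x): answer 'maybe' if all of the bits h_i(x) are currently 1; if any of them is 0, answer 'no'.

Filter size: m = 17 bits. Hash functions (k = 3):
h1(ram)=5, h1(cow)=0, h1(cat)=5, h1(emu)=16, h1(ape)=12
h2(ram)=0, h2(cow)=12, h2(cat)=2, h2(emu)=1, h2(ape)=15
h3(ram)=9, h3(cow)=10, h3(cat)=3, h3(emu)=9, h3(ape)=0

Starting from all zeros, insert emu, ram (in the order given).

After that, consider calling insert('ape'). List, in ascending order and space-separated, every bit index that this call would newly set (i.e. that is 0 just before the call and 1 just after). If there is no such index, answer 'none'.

Answer: 12 15

Derivation:
Start: bits=00000000000000000
After insert 'emu': sets bits 1 9 16 -> bits=01000000010000001
After insert 'ram': sets bits 0 5 9 -> bits=11000100010000001
insert 'ape' would touch bits 0 12 15; currently bit0=1, bit12=0, bit15=0
Bits that are 0 among those (would change 0->1): 12 15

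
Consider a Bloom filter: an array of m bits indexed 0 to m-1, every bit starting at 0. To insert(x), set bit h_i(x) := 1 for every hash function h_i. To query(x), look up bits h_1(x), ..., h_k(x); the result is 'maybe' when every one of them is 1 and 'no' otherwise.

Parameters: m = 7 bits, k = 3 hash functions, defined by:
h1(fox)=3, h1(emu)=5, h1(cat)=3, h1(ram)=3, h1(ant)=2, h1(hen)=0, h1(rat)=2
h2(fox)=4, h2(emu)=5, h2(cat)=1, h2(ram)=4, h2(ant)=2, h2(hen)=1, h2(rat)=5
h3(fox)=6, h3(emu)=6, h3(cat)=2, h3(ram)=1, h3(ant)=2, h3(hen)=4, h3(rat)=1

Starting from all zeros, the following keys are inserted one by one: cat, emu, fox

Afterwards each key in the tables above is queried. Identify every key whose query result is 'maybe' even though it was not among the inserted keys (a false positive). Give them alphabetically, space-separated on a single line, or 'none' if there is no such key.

Start: bits=0000000
After insert 'cat': sets bits 1 2 3 -> bits=0111000
After insert 'emu': sets bits 5 6 -> bits=0111011
After insert 'fox': sets bits 3 4 6 -> bits=0111111
Not inserted: ant hen ram rat — query each against bits=0111111:
query ant: checks bit2=1 (all 1) -> maybe => FALSE POSITIVE
query hen: checks bit0=0, bit1=1, bit4=1 (has a 0) -> no => not a false positive
query ram: checks bit1=1, bit3=1, bit4=1 (all 1) -> maybe => FALSE POSITIVE
query rat: checks bit1=1, bit2=1, bit5=1 (all 1) -> maybe => FALSE POSITIVE
False positives (alphabetical): ant ram rat

Answer: ant ram rat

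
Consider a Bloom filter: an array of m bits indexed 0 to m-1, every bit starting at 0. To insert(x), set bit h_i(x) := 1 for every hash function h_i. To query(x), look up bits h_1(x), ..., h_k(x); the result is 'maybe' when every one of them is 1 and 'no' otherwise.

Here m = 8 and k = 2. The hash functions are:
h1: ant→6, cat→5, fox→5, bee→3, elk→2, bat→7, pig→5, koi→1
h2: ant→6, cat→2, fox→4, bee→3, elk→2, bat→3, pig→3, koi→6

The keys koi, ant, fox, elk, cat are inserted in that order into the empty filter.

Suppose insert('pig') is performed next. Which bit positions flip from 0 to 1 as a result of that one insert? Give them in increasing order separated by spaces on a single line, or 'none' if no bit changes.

Answer: 3

Derivation:
Start: bits=00000000
After insert 'koi': sets bits 1 6 -> bits=01000010
After insert 'ant': sets bits 6 -> bits=01000010
After insert 'fox': sets bits 4 5 -> bits=01001110
After insert 'elk': sets bits 2 -> bits=01101110
After insert 'cat': sets bits 2 5 -> bits=01101110
insert 'pig' would touch bits 3 5; currently bit3=0, bit5=1
Bits that are 0 among those (would change 0->1): 3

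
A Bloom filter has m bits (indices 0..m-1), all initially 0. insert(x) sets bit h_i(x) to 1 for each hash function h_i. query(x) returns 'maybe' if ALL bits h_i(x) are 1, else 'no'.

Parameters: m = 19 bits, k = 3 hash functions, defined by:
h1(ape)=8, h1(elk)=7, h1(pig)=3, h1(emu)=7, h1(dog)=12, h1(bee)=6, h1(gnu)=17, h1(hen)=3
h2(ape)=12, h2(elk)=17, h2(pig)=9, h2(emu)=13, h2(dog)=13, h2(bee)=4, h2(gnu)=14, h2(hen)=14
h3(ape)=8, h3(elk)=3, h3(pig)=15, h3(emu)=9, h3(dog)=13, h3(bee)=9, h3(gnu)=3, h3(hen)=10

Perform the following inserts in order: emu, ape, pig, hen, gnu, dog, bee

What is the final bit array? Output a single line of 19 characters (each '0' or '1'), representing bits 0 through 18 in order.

Answer: 0001101111101111010

Derivation:
Start: bits=0000000000000000000
After insert 'emu': sets bits 7 9 13 -> bits=0000000101000100000
After insert 'ape': sets bits 8 12 -> bits=0000000111001100000
After insert 'pig': sets bits 3 9 15 -> bits=0001000111001101000
After insert 'hen': sets bits 3 10 14 -> bits=0001000111101111000
After insert 'gnu': sets bits 3 14 17 -> bits=0001000111101111010
After insert 'dog': sets bits 12 13 -> bits=0001000111101111010
After insert 'bee': sets bits 4 6 9 -> bits=0001101111101111010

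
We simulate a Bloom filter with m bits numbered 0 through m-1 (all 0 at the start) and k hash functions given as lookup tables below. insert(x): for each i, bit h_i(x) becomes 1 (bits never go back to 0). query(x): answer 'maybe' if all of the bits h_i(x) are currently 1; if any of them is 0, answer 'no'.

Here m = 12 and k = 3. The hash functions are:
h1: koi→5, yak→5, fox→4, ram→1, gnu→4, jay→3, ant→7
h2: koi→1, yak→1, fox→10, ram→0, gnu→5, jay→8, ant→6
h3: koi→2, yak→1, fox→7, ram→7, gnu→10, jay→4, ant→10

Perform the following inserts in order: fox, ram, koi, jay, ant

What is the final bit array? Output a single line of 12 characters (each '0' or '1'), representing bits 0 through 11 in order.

Start: bits=000000000000
After insert 'fox': sets bits 4 7 10 -> bits=000010010010
After insert 'ram': sets bits 0 1 7 -> bits=110010010010
After insert 'koi': sets bits 1 2 5 -> bits=111011010010
After insert 'jay': sets bits 3 4 8 -> bits=111111011010
After insert 'ant': sets bits 6 7 10 -> bits=111111111010

Answer: 111111111010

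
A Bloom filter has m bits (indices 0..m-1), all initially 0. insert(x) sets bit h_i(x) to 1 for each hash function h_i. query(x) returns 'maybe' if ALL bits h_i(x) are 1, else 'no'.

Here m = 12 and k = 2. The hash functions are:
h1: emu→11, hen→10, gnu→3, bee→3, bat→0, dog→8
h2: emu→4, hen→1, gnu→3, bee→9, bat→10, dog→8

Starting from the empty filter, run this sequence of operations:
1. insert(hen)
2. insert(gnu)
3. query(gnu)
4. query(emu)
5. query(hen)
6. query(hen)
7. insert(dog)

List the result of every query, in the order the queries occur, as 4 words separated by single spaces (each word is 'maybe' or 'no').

Start: bits=000000000000
Op 1: insert hen -> sets bits 1 10 -> bits=010000000010
Op 2: insert gnu -> sets bits 3 -> bits=010100000010
Op 3: query gnu -> checks bit3=1 (all 1) -> maybe
Op 4: query emu -> checks bit4=0, bit11=0 (has a 0) -> no
Op 5: query hen -> checks bit1=1, bit10=1 (all 1) -> maybe
Op 6: query hen -> checks bit1=1, bit10=1 (all 1) -> maybe
Op 7: insert dog -> sets bits 8 -> bits=010100001010
Query results in order: maybe no maybe maybe

Answer: maybe no maybe maybe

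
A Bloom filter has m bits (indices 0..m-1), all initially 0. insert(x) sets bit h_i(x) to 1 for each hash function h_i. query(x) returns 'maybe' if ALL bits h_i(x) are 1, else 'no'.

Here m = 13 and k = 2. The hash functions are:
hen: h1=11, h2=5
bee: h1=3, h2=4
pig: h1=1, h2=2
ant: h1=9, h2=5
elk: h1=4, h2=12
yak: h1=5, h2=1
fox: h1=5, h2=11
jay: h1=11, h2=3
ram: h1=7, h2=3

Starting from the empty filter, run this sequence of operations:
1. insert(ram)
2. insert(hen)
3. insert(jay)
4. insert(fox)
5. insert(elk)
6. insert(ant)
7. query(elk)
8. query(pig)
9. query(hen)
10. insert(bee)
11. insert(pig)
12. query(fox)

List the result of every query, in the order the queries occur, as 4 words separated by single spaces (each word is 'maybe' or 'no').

Answer: maybe no maybe maybe

Derivation:
Start: bits=0000000000000
Op 1: insert ram -> sets bits 3 7 -> bits=0001000100000
Op 2: insert hen -> sets bits 5 11 -> bits=0001010100010
Op 3: insert jay -> sets bits 3 11 -> bits=0001010100010
Op 4: insert fox -> sets bits 5 11 -> bits=0001010100010
Op 5: insert elk -> sets bits 4 12 -> bits=0001110100011
Op 6: insert ant -> sets bits 5 9 -> bits=0001110101011
Op 7: query elk -> checks bit4=1, bit12=1 (all 1) -> maybe
Op 8: query pig -> checks bit1=0, bit2=0 (has a 0) -> no
Op 9: query hen -> checks bit5=1, bit11=1 (all 1) -> maybe
Op 10: insert bee -> sets bits 3 4 -> bits=0001110101011
Op 11: insert pig -> sets bits 1 2 -> bits=0111110101011
Op 12: query fox -> checks bit5=1, bit11=1 (all 1) -> maybe
Query results in order: maybe no maybe maybe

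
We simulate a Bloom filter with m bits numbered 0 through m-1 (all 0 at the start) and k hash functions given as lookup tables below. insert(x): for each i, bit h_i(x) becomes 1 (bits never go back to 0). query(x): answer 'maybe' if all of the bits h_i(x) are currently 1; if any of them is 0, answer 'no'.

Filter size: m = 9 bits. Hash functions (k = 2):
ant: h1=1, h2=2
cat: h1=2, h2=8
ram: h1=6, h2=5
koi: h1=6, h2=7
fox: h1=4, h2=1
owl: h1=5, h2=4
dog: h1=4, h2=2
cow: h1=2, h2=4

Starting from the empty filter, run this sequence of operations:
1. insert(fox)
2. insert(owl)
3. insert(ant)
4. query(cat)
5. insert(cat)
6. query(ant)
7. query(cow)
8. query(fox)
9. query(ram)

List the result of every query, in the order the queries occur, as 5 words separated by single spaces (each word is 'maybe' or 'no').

Start: bits=000000000
Op 1: insert fox -> sets bits 1 4 -> bits=010010000
Op 2: insert owl -> sets bits 4 5 -> bits=010011000
Op 3: insert ant -> sets bits 1 2 -> bits=011011000
Op 4: query cat -> checks bit2=1, bit8=0 (has a 0) -> no
Op 5: insert cat -> sets bits 2 8 -> bits=011011001
Op 6: query ant -> checks bit1=1, bit2=1 (all 1) -> maybe
Op 7: query cow -> checks bit2=1, bit4=1 (all 1) -> maybe
Op 8: query fox -> checks bit1=1, bit4=1 (all 1) -> maybe
Op 9: query ram -> checks bit5=1, bit6=0 (has a 0) -> no
Query results in order: no maybe maybe maybe no

Answer: no maybe maybe maybe no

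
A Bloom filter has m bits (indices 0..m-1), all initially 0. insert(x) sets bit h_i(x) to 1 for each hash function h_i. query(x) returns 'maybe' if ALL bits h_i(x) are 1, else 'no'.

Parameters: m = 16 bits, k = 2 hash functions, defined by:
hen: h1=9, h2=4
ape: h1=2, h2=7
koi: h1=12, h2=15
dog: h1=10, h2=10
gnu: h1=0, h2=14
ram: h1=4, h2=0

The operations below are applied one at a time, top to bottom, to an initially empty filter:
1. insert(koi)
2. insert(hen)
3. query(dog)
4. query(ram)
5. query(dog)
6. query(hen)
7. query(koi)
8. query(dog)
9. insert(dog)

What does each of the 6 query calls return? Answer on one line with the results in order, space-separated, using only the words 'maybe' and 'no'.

Start: bits=0000000000000000
Op 1: insert koi -> sets bits 12 15 -> bits=0000000000001001
Op 2: insert hen -> sets bits 4 9 -> bits=0000100001001001
Op 3: query dog -> checks bit10=0 (has a 0) -> no
Op 4: query ram -> checks bit0=0, bit4=1 (has a 0) -> no
Op 5: query dog -> checks bit10=0 (has a 0) -> no
Op 6: query hen -> checks bit4=1, bit9=1 (all 1) -> maybe
Op 7: query koi -> checks bit12=1, bit15=1 (all 1) -> maybe
Op 8: query dog -> checks bit10=0 (has a 0) -> no
Op 9: insert dog -> sets bits 10 -> bits=0000100001101001
Query results in order: no no no maybe maybe no

Answer: no no no maybe maybe no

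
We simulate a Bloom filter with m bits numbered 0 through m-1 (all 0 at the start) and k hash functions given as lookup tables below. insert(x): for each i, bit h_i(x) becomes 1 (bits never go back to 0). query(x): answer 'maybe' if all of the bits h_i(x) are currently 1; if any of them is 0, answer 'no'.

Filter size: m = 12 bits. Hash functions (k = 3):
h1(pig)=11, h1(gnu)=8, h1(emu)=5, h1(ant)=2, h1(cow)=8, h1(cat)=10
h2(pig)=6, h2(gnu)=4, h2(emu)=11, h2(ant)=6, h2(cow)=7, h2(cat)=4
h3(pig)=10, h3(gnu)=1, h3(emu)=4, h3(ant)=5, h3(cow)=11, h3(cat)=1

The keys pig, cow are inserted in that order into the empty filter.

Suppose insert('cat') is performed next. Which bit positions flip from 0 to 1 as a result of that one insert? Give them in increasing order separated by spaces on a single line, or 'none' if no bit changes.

Start: bits=000000000000
After insert 'pig': sets bits 6 10 11 -> bits=000000100011
After insert 'cow': sets bits 7 8 11 -> bits=000000111011
insert 'cat' would touch bits 1 4 10; currently bit1=0, bit4=0, bit10=1
Bits that are 0 among those (would change 0->1): 1 4

Answer: 1 4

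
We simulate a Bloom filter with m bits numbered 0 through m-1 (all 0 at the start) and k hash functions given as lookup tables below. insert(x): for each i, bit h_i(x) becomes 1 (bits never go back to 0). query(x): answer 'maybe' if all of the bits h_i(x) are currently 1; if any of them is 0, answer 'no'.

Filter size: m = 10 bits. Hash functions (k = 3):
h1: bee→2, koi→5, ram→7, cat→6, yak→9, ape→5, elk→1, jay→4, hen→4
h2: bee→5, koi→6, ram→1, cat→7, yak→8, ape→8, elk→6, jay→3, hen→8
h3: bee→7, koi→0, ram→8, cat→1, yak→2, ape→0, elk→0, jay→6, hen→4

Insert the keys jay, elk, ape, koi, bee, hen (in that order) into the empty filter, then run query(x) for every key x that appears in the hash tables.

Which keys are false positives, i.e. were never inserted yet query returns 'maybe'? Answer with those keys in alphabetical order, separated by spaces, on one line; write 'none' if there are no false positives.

Start: bits=0000000000
After insert 'jay': sets bits 3 4 6 -> bits=0001101000
After insert 'elk': sets bits 0 1 6 -> bits=1101101000
After insert 'ape': sets bits 0 5 8 -> bits=1101111010
After insert 'koi': sets bits 0 5 6 -> bits=1101111010
After insert 'bee': sets bits 2 5 7 -> bits=1111111110
After insert 'hen': sets bits 4 8 -> bits=1111111110
Not inserted: cat ram yak — query each against bits=1111111110:
query cat: checks bit1=1, bit6=1, bit7=1 (all 1) -> maybe => FALSE POSITIVE
query ram: checks bit1=1, bit7=1, bit8=1 (all 1) -> maybe => FALSE POSITIVE
query yak: checks bit2=1, bit8=1, bit9=0 (has a 0) -> no => not a false positive
False positives (alphabetical): cat ram

Answer: cat ram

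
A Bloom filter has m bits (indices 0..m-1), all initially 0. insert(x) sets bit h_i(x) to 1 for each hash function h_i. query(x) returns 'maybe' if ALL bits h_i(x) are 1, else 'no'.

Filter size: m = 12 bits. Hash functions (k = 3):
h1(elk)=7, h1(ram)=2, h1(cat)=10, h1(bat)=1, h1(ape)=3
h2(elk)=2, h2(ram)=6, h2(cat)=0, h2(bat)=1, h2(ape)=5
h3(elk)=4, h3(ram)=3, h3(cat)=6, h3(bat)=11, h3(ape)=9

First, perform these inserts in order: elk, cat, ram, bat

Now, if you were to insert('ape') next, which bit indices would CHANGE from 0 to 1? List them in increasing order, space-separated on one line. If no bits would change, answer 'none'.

Start: bits=000000000000
After insert 'elk': sets bits 2 4 7 -> bits=001010010000
After insert 'cat': sets bits 0 6 10 -> bits=101010110010
After insert 'ram': sets bits 2 3 6 -> bits=101110110010
After insert 'bat': sets bits 1 11 -> bits=111110110011
insert 'ape' would touch bits 3 5 9; currently bit3=1, bit5=0, bit9=0
Bits that are 0 among those (would change 0->1): 5 9

Answer: 5 9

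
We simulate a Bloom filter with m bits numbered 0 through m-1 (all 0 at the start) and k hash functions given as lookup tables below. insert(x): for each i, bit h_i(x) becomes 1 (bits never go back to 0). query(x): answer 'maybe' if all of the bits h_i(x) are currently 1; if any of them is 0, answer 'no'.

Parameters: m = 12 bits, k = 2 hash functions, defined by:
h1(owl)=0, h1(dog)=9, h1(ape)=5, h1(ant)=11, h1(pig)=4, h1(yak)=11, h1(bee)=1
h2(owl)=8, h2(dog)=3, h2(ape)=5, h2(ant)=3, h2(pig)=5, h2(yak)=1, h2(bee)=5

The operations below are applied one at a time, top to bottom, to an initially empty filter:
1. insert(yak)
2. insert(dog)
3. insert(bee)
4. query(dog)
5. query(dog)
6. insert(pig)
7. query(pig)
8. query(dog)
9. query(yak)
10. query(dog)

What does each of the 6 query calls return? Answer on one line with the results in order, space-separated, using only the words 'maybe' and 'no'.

Start: bits=000000000000
Op 1: insert yak -> sets bits 1 11 -> bits=010000000001
Op 2: insert dog -> sets bits 3 9 -> bits=010100000101
Op 3: insert bee -> sets bits 1 5 -> bits=010101000101
Op 4: query dog -> checks bit3=1, bit9=1 (all 1) -> maybe
Op 5: query dog -> checks bit3=1, bit9=1 (all 1) -> maybe
Op 6: insert pig -> sets bits 4 5 -> bits=010111000101
Op 7: query pig -> checks bit4=1, bit5=1 (all 1) -> maybe
Op 8: query dog -> checks bit3=1, bit9=1 (all 1) -> maybe
Op 9: query yak -> checks bit1=1, bit11=1 (all 1) -> maybe
Op 10: query dog -> checks bit3=1, bit9=1 (all 1) -> maybe
Query results in order: maybe maybe maybe maybe maybe maybe

Answer: maybe maybe maybe maybe maybe maybe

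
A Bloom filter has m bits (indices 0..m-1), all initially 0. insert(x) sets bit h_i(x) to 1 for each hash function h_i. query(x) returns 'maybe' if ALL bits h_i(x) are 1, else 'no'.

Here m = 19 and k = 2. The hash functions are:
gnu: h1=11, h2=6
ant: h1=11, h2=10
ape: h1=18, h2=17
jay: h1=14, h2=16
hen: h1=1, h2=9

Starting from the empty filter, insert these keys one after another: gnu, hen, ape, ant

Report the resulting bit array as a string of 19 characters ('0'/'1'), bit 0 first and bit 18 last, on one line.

Start: bits=0000000000000000000
After insert 'gnu': sets bits 6 11 -> bits=0000001000010000000
After insert 'hen': sets bits 1 9 -> bits=0100001001010000000
After insert 'ape': sets bits 17 18 -> bits=0100001001010000011
After insert 'ant': sets bits 10 11 -> bits=0100001001110000011

Answer: 0100001001110000011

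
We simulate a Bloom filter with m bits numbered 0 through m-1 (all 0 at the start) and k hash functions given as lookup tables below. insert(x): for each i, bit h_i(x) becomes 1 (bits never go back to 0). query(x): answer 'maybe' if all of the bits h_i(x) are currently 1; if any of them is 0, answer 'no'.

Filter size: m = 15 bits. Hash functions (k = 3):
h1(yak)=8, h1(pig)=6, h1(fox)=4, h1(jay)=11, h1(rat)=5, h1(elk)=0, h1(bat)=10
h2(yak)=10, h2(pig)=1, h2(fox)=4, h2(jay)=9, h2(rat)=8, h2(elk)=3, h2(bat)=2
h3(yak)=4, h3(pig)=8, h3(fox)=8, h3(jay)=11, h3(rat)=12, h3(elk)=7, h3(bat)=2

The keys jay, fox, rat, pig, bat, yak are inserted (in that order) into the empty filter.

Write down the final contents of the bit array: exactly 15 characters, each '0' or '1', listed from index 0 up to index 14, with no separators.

Start: bits=000000000000000
After insert 'jay': sets bits 9 11 -> bits=000000000101000
After insert 'fox': sets bits 4 8 -> bits=000010001101000
After insert 'rat': sets bits 5 8 12 -> bits=000011001101100
After insert 'pig': sets bits 1 6 8 -> bits=010011101101100
After insert 'bat': sets bits 2 10 -> bits=011011101111100
After insert 'yak': sets bits 4 8 10 -> bits=011011101111100

Answer: 011011101111100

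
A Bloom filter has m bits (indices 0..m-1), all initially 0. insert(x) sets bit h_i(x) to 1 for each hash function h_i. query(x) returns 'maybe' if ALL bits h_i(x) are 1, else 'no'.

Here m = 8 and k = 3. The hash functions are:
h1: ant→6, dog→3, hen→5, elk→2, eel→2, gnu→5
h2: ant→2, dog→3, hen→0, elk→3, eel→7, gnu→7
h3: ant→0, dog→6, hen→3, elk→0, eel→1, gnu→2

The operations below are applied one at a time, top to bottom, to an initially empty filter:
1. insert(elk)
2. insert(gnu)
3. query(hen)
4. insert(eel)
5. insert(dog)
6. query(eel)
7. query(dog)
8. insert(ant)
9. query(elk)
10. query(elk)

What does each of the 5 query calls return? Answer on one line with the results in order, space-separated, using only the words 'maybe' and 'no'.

Start: bits=00000000
Op 1: insert elk -> sets bits 0 2 3 -> bits=10110000
Op 2: insert gnu -> sets bits 2 5 7 -> bits=10110101
Op 3: query hen -> checks bit0=1, bit3=1, bit5=1 (all 1) -> maybe
Op 4: insert eel -> sets bits 1 2 7 -> bits=11110101
Op 5: insert dog -> sets bits 3 6 -> bits=11110111
Op 6: query eel -> checks bit1=1, bit2=1, bit7=1 (all 1) -> maybe
Op 7: query dog -> checks bit3=1, bit6=1 (all 1) -> maybe
Op 8: insert ant -> sets bits 0 2 6 -> bits=11110111
Op 9: query elk -> checks bit0=1, bit2=1, bit3=1 (all 1) -> maybe
Op 10: query elk -> checks bit0=1, bit2=1, bit3=1 (all 1) -> maybe
Query results in order: maybe maybe maybe maybe maybe

Answer: maybe maybe maybe maybe maybe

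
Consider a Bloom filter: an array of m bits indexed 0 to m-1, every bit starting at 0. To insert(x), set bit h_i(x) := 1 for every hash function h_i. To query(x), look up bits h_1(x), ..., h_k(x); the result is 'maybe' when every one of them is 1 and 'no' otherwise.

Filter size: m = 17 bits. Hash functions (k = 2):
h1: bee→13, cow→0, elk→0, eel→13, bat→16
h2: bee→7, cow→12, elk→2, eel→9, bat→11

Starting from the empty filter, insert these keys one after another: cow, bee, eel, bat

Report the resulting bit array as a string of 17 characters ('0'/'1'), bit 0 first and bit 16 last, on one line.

Answer: 10000001010111001

Derivation:
Start: bits=00000000000000000
After insert 'cow': sets bits 0 12 -> bits=10000000000010000
After insert 'bee': sets bits 7 13 -> bits=10000001000011000
After insert 'eel': sets bits 9 13 -> bits=10000001010011000
After insert 'bat': sets bits 11 16 -> bits=10000001010111001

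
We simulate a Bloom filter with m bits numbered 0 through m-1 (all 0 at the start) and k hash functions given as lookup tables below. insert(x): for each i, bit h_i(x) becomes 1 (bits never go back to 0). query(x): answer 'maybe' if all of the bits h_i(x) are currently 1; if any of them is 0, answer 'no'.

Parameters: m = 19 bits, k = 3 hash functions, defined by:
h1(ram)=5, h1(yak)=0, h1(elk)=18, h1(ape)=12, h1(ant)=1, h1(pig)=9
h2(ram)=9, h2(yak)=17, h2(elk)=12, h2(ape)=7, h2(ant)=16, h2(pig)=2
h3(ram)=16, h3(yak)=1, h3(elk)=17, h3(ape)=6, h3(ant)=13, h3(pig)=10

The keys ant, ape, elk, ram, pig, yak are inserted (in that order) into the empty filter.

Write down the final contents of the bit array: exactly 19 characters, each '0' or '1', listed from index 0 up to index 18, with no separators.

Start: bits=0000000000000000000
After insert 'ant': sets bits 1 13 16 -> bits=0100000000000100100
After insert 'ape': sets bits 6 7 12 -> bits=0100001100001100100
After insert 'elk': sets bits 12 17 18 -> bits=0100001100001100111
After insert 'ram': sets bits 5 9 16 -> bits=0100011101001100111
After insert 'pig': sets bits 2 9 10 -> bits=0110011101101100111
After insert 'yak': sets bits 0 1 17 -> bits=1110011101101100111

Answer: 1110011101101100111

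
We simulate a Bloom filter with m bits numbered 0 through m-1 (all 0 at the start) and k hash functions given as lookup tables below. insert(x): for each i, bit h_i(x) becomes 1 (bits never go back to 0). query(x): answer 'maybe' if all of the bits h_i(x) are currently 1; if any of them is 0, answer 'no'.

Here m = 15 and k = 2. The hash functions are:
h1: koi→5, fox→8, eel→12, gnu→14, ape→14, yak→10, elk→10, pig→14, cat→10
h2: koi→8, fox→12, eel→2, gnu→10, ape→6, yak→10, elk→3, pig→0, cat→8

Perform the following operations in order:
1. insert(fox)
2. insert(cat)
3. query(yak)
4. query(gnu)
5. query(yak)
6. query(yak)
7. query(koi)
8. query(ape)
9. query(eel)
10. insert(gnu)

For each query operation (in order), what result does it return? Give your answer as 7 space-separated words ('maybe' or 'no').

Start: bits=000000000000000
Op 1: insert fox -> sets bits 8 12 -> bits=000000001000100
Op 2: insert cat -> sets bits 8 10 -> bits=000000001010100
Op 3: query yak -> checks bit10=1 (all 1) -> maybe
Op 4: query gnu -> checks bit10=1, bit14=0 (has a 0) -> no
Op 5: query yak -> checks bit10=1 (all 1) -> maybe
Op 6: query yak -> checks bit10=1 (all 1) -> maybe
Op 7: query koi -> checks bit5=0, bit8=1 (has a 0) -> no
Op 8: query ape -> checks bit6=0, bit14=0 (has a 0) -> no
Op 9: query eel -> checks bit2=0, bit12=1 (has a 0) -> no
Op 10: insert gnu -> sets bits 10 14 -> bits=000000001010101
Query results in order: maybe no maybe maybe no no no

Answer: maybe no maybe maybe no no no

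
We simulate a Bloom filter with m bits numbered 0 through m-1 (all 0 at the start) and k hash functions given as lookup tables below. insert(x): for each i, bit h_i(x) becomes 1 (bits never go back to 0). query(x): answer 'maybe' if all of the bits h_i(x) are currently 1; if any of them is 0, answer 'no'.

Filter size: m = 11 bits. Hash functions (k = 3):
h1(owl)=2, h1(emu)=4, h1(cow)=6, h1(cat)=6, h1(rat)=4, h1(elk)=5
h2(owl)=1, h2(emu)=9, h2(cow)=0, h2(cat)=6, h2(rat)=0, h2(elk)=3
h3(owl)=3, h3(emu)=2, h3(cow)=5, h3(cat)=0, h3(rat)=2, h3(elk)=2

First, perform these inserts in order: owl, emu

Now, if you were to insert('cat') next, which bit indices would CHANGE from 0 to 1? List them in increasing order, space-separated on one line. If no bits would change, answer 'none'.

Start: bits=00000000000
After insert 'owl': sets bits 1 2 3 -> bits=01110000000
After insert 'emu': sets bits 2 4 9 -> bits=01111000010
insert 'cat' would touch bits 0 6; currently bit0=0, bit6=0
Bits that are 0 among those (would change 0->1): 0 6

Answer: 0 6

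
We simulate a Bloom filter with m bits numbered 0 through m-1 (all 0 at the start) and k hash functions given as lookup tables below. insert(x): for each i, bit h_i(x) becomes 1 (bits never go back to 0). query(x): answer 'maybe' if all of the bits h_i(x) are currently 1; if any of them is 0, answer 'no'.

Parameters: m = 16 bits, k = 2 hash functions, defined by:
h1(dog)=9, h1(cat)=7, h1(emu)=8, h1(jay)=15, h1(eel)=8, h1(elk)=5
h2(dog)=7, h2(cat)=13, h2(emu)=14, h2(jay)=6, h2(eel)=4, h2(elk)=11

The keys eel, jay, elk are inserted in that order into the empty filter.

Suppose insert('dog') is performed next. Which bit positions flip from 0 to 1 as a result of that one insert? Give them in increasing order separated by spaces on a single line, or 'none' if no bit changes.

Answer: 7 9

Derivation:
Start: bits=0000000000000000
After insert 'eel': sets bits 4 8 -> bits=0000100010000000
After insert 'jay': sets bits 6 15 -> bits=0000101010000001
After insert 'elk': sets bits 5 11 -> bits=0000111010010001
insert 'dog' would touch bits 7 9; currently bit7=0, bit9=0
Bits that are 0 among those (would change 0->1): 7 9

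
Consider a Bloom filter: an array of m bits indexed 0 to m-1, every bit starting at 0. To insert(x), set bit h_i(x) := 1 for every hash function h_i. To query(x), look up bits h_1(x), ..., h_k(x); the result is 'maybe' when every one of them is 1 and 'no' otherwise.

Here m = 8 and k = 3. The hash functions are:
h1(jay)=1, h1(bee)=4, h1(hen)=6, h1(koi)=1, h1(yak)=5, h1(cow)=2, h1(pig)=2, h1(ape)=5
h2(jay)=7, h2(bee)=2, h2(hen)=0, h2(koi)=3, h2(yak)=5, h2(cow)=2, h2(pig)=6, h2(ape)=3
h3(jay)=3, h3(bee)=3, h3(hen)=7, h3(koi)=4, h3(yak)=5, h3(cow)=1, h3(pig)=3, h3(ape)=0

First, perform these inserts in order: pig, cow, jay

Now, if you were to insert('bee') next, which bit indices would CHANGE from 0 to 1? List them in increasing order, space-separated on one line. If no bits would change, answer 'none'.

Start: bits=00000000
After insert 'pig': sets bits 2 3 6 -> bits=00110010
After insert 'cow': sets bits 1 2 -> bits=01110010
After insert 'jay': sets bits 1 3 7 -> bits=01110011
insert 'bee' would touch bits 2 3 4; currently bit2=1, bit3=1, bit4=0
Bits that are 0 among those (would change 0->1): 4

Answer: 4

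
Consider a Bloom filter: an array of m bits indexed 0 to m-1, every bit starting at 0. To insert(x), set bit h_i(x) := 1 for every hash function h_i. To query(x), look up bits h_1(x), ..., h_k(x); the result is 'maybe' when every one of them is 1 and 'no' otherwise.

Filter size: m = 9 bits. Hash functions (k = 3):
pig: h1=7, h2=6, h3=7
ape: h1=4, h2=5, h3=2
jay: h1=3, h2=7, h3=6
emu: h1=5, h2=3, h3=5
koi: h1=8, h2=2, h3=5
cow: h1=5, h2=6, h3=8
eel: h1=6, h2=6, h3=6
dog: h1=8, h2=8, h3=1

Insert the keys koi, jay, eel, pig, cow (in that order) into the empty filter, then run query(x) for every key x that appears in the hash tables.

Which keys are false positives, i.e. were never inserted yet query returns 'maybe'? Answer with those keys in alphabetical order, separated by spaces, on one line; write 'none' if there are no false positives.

Answer: emu

Derivation:
Start: bits=000000000
After insert 'koi': sets bits 2 5 8 -> bits=001001001
After insert 'jay': sets bits 3 6 7 -> bits=001101111
After insert 'eel': sets bits 6 -> bits=001101111
After insert 'pig': sets bits 6 7 -> bits=001101111
After insert 'cow': sets bits 5 6 8 -> bits=001101111
Not inserted: ape dog emu — query each against bits=001101111:
query ape: checks bit2=1, bit4=0, bit5=1 (has a 0) -> no => not a false positive
query dog: checks bit1=0, bit8=1 (has a 0) -> no => not a false positive
query emu: checks bit3=1, bit5=1 (all 1) -> maybe => FALSE POSITIVE
False positives (alphabetical): emu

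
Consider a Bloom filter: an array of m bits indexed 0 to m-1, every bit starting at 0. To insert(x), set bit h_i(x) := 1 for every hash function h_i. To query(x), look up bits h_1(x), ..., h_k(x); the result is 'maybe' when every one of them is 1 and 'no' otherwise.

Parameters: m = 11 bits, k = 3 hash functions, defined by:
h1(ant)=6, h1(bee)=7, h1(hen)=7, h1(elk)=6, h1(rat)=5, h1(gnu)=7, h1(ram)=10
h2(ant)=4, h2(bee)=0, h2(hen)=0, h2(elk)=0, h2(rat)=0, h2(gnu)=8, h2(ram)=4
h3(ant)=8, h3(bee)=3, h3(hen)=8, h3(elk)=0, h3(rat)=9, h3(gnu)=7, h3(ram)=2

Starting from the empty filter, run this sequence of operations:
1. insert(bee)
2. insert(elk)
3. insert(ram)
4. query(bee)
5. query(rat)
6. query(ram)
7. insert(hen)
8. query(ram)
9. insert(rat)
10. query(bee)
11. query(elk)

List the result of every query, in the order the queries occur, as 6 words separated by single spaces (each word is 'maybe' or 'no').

Answer: maybe no maybe maybe maybe maybe

Derivation:
Start: bits=00000000000
Op 1: insert bee -> sets bits 0 3 7 -> bits=10010001000
Op 2: insert elk -> sets bits 0 6 -> bits=10010011000
Op 3: insert ram -> sets bits 2 4 10 -> bits=10111011001
Op 4: query bee -> checks bit0=1, bit3=1, bit7=1 (all 1) -> maybe
Op 5: query rat -> checks bit0=1, bit5=0, bit9=0 (has a 0) -> no
Op 6: query ram -> checks bit2=1, bit4=1, bit10=1 (all 1) -> maybe
Op 7: insert hen -> sets bits 0 7 8 -> bits=10111011101
Op 8: query ram -> checks bit2=1, bit4=1, bit10=1 (all 1) -> maybe
Op 9: insert rat -> sets bits 0 5 9 -> bits=10111111111
Op 10: query bee -> checks bit0=1, bit3=1, bit7=1 (all 1) -> maybe
Op 11: query elk -> checks bit0=1, bit6=1 (all 1) -> maybe
Query results in order: maybe no maybe maybe maybe maybe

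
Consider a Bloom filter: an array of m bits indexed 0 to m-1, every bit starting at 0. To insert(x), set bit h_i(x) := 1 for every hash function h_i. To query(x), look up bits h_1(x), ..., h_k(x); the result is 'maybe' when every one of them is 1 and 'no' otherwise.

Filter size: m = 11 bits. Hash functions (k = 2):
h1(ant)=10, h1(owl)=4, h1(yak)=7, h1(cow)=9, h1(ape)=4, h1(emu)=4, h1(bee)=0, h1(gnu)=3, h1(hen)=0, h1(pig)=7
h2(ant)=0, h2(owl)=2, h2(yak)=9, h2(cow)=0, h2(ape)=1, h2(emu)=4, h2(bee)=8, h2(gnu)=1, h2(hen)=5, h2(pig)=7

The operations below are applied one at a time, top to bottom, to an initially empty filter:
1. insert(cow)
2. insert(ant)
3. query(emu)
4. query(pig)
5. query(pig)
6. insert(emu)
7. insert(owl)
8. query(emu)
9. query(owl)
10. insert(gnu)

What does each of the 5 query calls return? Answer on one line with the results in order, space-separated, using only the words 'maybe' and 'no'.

Answer: no no no maybe maybe

Derivation:
Start: bits=00000000000
Op 1: insert cow -> sets bits 0 9 -> bits=10000000010
Op 2: insert ant -> sets bits 0 10 -> bits=10000000011
Op 3: query emu -> checks bit4=0 (has a 0) -> no
Op 4: query pig -> checks bit7=0 (has a 0) -> no
Op 5: query pig -> checks bit7=0 (has a 0) -> no
Op 6: insert emu -> sets bits 4 -> bits=10001000011
Op 7: insert owl -> sets bits 2 4 -> bits=10101000011
Op 8: query emu -> checks bit4=1 (all 1) -> maybe
Op 9: query owl -> checks bit2=1, bit4=1 (all 1) -> maybe
Op 10: insert gnu -> sets bits 1 3 -> bits=11111000011
Query results in order: no no no maybe maybe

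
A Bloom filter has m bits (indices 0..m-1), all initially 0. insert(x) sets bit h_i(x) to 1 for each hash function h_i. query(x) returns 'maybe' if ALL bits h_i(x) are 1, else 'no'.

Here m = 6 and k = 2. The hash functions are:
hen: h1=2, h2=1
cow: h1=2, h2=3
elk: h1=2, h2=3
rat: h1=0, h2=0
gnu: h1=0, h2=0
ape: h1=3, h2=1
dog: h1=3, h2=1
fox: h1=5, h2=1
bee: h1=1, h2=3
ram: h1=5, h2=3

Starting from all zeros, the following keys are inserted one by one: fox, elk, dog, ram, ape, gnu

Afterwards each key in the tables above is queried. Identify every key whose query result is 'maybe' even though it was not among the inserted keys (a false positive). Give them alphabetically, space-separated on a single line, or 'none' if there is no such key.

Answer: bee cow hen rat

Derivation:
Start: bits=000000
After insert 'fox': sets bits 1 5 -> bits=010001
After insert 'elk': sets bits 2 3 -> bits=011101
After insert 'dog': sets bits 1 3 -> bits=011101
After insert 'ram': sets bits 3 5 -> bits=011101
After insert 'ape': sets bits 1 3 -> bits=011101
After insert 'gnu': sets bits 0 -> bits=111101
Not inserted: bee cow hen rat — query each against bits=111101:
query bee: checks bit1=1, bit3=1 (all 1) -> maybe => FALSE POSITIVE
query cow: checks bit2=1, bit3=1 (all 1) -> maybe => FALSE POSITIVE
query hen: checks bit1=1, bit2=1 (all 1) -> maybe => FALSE POSITIVE
query rat: checks bit0=1 (all 1) -> maybe => FALSE POSITIVE
False positives (alphabetical): bee cow hen rat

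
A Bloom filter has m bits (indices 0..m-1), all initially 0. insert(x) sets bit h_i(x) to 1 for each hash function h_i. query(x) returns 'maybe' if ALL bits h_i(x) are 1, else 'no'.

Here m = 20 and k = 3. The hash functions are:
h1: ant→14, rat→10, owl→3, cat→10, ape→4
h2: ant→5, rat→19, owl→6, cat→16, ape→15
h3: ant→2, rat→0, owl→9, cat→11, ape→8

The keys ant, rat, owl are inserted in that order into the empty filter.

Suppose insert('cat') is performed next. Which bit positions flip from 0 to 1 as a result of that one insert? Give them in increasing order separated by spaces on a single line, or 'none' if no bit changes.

Answer: 11 16

Derivation:
Start: bits=00000000000000000000
After insert 'ant': sets bits 2 5 14 -> bits=00100100000000100000
After insert 'rat': sets bits 0 10 19 -> bits=10100100001000100001
After insert 'owl': sets bits 3 6 9 -> bits=10110110011000100001
insert 'cat' would touch bits 10 11 16; currently bit10=1, bit11=0, bit16=0
Bits that are 0 among those (would change 0->1): 11 16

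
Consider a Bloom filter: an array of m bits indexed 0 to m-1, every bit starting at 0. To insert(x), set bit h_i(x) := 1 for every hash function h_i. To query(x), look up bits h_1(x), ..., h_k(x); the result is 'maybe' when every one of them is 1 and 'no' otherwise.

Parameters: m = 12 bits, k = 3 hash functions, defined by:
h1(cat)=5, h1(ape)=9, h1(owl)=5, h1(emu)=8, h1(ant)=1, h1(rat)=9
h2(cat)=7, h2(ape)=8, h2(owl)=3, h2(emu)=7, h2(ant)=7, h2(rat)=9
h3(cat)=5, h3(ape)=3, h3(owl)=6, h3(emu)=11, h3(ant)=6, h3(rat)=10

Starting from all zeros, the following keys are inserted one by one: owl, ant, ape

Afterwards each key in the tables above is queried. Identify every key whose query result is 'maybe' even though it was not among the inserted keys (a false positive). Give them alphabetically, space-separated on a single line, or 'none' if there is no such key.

Start: bits=000000000000
After insert 'owl': sets bits 3 5 6 -> bits=000101100000
After insert 'ant': sets bits 1 6 7 -> bits=010101110000
After insert 'ape': sets bits 3 8 9 -> bits=010101111100
Not inserted: cat emu rat — query each against bits=010101111100:
query cat: checks bit5=1, bit7=1 (all 1) -> maybe => FALSE POSITIVE
query emu: checks bit7=1, bit8=1, bit11=0 (has a 0) -> no => not a false positive
query rat: checks bit9=1, bit10=0 (has a 0) -> no => not a false positive
False positives (alphabetical): cat

Answer: cat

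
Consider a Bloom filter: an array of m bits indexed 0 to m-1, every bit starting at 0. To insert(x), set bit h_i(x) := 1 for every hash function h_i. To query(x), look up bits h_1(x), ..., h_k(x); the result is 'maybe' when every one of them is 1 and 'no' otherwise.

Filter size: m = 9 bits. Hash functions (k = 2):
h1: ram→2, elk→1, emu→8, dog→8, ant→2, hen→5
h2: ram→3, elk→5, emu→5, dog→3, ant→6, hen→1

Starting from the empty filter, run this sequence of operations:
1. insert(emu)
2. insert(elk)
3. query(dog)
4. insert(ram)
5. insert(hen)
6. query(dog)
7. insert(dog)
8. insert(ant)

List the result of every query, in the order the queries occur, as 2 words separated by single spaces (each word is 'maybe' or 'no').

Start: bits=000000000
Op 1: insert emu -> sets bits 5 8 -> bits=000001001
Op 2: insert elk -> sets bits 1 5 -> bits=010001001
Op 3: query dog -> checks bit3=0, bit8=1 (has a 0) -> no
Op 4: insert ram -> sets bits 2 3 -> bits=011101001
Op 5: insert hen -> sets bits 1 5 -> bits=011101001
Op 6: query dog -> checks bit3=1, bit8=1 (all 1) -> maybe
Op 7: insert dog -> sets bits 3 8 -> bits=011101001
Op 8: insert ant -> sets bits 2 6 -> bits=011101101
Query results in order: no maybe

Answer: no maybe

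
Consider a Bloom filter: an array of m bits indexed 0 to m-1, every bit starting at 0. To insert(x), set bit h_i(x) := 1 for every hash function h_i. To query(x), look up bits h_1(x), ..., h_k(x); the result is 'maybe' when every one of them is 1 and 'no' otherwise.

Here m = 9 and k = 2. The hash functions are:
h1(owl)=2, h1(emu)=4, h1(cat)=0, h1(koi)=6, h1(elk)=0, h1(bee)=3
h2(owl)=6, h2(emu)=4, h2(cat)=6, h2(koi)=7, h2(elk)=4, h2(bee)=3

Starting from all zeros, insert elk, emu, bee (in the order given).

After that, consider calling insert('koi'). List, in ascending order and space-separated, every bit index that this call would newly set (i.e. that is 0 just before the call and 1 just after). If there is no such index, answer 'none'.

Start: bits=000000000
After insert 'elk': sets bits 0 4 -> bits=100010000
After insert 'emu': sets bits 4 -> bits=100010000
After insert 'bee': sets bits 3 -> bits=100110000
insert 'koi' would touch bits 6 7; currently bit6=0, bit7=0
Bits that are 0 among those (would change 0->1): 6 7

Answer: 6 7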